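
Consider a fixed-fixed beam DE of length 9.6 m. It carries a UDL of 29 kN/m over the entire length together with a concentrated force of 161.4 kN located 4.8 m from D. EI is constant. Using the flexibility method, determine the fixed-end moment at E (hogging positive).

Take the two fixed-end moments M_D, M_E as redundants; the released structure is the simple span DE.
Simple-span end rotations at D and E under the given loads:
  at D: UDL 29: wL³/(24EI) = 1069/EI
  at E: UDL 29: wL³/(24EI) = 1069/EI
  at D: point load 161.4 at a = 4.8: Pab(L + b)/(6LEI) = 929.7/EI
  at E: point load 161.4 at a = 4.8: Pab(L + a)/(6LEI) = 929.7/EI
  θ_D0 = 1999/EI,  θ_E0 = 1999/EI
Flexibility coefficients: a unit moment at one end gives L/(3EI) there and L/(6EI) at the far end, so f₁₁ = f₂₂ = 3.2/EI and f₁₂ = f₂₁ = 1.6/EI.
Compatibility — zero rotation at each built-in end:
  3.2 M_D + 1.6 M_E = 1999
  1.6 M_D + 3.2 M_E = 1999
Solving the pair gives M_D = 416.4 kN·m and M_E = 416.4 kN·m (hogging).

M_E = 416.4 kN·m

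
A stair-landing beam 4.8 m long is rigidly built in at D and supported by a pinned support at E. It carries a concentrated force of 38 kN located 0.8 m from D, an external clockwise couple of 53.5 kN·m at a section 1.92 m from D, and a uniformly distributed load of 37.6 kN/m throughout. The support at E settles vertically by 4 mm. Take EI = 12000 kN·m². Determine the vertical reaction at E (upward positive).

R_E = 78.57 kN

Release the roller at E. Primary structure: cantilever fixed at D.
Free-end deflection of the primary structure under the applied loading (downward +):
  point load 38 at a = 0.8: Pa²(3L − a)/(6EI) = 55.13/EI
  clockwise couple 53.5 at a = 1.92: M₀a(2L − a)/(2EI) = 394.4/EI
  UDL 37.6: wL⁴/(8EI) = 2495/EI
  δ_0 = 2945/EI
Tip deflection under a unit load at E: L³/(3EI) = 36.86/EI.
With EI = 12000 kN·m²: δ_0 = 0.24538 m and δ_{EE} = 0.003072 m/kN.
Compatibility — the beam at E must follow the support down by 0.004 m: δ_0 − R_E·δ_{EE} = 0.004, so R_E = (0.24538 − 0.004)/0.003072 = 78.57 kN.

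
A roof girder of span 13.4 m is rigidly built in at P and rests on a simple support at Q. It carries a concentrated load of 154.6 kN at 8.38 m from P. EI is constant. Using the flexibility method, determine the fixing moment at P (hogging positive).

Remove the prop at Q; the released (primary) structure is a cantilever built in at P.
Deflection at Q on the released cantilever, summing each load's contribution:
  point load 154.6 at a = 8.38: Pa²(3L − a)/(6EI) = 57577/EI
Tip deflection under a unit load at Q: L³/(3EI) = 802/EI.
Compatibility at Q: δ_0 − R_Q·δ_{QQ} = 0, so R_Q = 57577/802 = 71.79 kN.
Moment equilibrium about P: M_P = Σ(load moments about P) − R_Q·L = 1296 − 71.79×13.4 = 333.6 kN·m.

M_P = 333.6 kN·m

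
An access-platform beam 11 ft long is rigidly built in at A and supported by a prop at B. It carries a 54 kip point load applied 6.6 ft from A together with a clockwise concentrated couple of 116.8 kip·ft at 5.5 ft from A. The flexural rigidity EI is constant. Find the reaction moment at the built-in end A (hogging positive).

Take the reaction at B as the redundant and release it; the primary structure is a cantilever fixed at A.
Primary-structure tip deflection at B by superposition:
  point load 54 at a = 6.6: Pa²(3L − a)/(6EI) = 10350/EI
  clockwise couple 116.8 at a = 5.5: M₀a(2L − a)/(2EI) = 5300/EI
  δ_0 = 15650/EI
Flexibility coefficient — unit upward force at B: δ_{BB} = L³/(3EI) = 443.7/EI.
The prop prevents deflection at B: R_B = δ_0/δ_{BB} = 15650/443.7 = 35.27 kip.
Moment equilibrium about A: M_A = Σ(load moments about A) − R_B·L = 473.2 − 35.27×11 = 85.19 kip·ft.

M_A = 85.19 kip·ft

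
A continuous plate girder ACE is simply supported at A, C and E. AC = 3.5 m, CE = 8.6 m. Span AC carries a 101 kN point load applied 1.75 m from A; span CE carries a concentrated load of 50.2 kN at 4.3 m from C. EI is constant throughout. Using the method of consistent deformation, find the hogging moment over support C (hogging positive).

M_C = 76.71 kN·m

Take M_C as the redundant. Released structure: two simple spans AC and CE with a hinge at C.
End slopes at the hinge C, treating each span as simply supported:
  span AC: point load 101 at a = 1.75: Pab(L + a)/(6LEI) = 77.33/EI
  span CE: point load 50.2 at a = 4.3: Pab(L + b)/(6LEI) = 232/EI
  relative rotation θ_0 = (77.33 + 232)/EI = 309.4/EI
A unit hogging moment at C produces rotation L₁/(3EI) + L₂/(3EI) = 4.033/EI.
Slope continuity at C: θ_0 = M_C·4.033/EI, so M_C = 309.4/4.033 = 76.71 kN·m (hogging).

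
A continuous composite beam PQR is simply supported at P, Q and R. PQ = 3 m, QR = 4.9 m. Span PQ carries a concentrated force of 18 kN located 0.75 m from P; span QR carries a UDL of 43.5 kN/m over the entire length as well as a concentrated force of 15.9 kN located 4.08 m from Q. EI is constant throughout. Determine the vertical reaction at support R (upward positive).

Take M_Q as the redundant. Released structure: two simple spans PQ and QR with a hinge at Q.
End slopes at the hinge Q, treating each span as simply supported:
  span PQ: point load 18 at a = 0.75: Pab(L + a)/(6LEI) = 6.328/EI
  span QR: UDL 43.5: wL³/(24EI) = 213.2/EI
  span QR: point load 15.9 at a = 4.08: Pab(L + b)/(6LEI) = 10.35/EI
  relative rotation θ_0 = (6.328 + 223.6)/EI = 229.9/EI
A unit hogging moment at Q produces rotation L₁/(3EI) + L₂/(3EI) = 2.633/EI.
Compatibility: M_Q·(L₁+L₂)/(3EI) = θ_0, giving M_Q = 87.31 kN·m (hogging).
Span QR, ΣM about R: R_Q^{QR}·4.9 = 535.3 + 87.31, so R_Q^{QR} = 127.1 kN and R_R = 229.1 − 127.1 = 102 kN.

R_R = 102 kN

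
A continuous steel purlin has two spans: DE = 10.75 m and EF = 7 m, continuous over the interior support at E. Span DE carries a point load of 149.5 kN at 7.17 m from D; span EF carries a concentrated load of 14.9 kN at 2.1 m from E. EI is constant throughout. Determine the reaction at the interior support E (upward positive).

R_E = 154.4 kN

Insert a hinge at E; M_E is the redundant, and each span becomes simply supported.
Discontinuity in slope at E on the released structure — sum the simple-span end rotations:
  span DE: point load 149.5 at a = 7.17: Pab(L + a)/(6LEI) = 1066/EI
  span EF: point load 14.9 at a = 2.1: Pab(L + b)/(6LEI) = 43.44/EI
  relative rotation θ_0 = (1066 + 43.44)/EI = 1110/EI
A unit hogging moment at E produces rotation L₁/(3EI) + L₂/(3EI) = 5.917/EI.
Slope continuity at E: θ_0 = M_E·5.917/EI, so M_E = 1110/5.917 = 187.5 kN·m (hogging).
Span DE, ΣM about D with M_E applied at E: R_E^{DE}·10.75 = 1072 + 187.5, so R_E^{DE} = 117.2 kN and R_D = 149.5 − 117.2 = 32.34 kN.
Span EF, ΣM about F: R_E^{EF}·7 = 73.01 + 187.5, so R_E^{EF} = 37.22 kN and R_F = 14.9 − 37.22 = -22.32 kN.
R_E = 117.2 + 37.22 = 154.4 kN.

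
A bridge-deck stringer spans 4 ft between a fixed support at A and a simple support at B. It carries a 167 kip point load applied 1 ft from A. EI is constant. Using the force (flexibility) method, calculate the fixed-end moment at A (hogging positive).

M_A = 109.6 kip·ft

Release the roller at B. Primary structure: cantilever fixed at A.
Deflection at B on the released cantilever, summing each load's contribution:
  point load 167 at a = 1: Pa²(3L − a)/(6EI) = 306.2/EI
Flexibility coefficient — unit upward force at B: δ_{BB} = L³/(3EI) = 21.33/EI.
The prop prevents deflection at B: R_B = δ_0/δ_{BB} = 306.2/21.33 = 14.35 kip.
Moment equilibrium about A: M_A = Σ(load moments about A) − R_B·L = 167 − 14.35×4 = 109.6 kip·ft.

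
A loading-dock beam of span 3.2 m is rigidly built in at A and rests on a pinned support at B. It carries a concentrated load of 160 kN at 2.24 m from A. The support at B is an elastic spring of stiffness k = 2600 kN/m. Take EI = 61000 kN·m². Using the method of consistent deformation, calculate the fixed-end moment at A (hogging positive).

Remove the prop at B; the released (primary) structure is a cantilever built in at A.
Primary-structure tip deflection at B by superposition:
  point load 160 at a = 2.24: Pa²(3L − a)/(6EI) = 984.8/EI
Flexibility coefficient — unit upward force at B: δ_{BB} = L³/(3EI) = 10.92/EI.
With EI = 61000 kN·m²: δ_0 = 0.016144 m and δ_{BB} = 0.000179 m/kN.
Compatibility — the spring shortens by R_B/k under the reaction it provides: δ_0 − R_B·δ_{BB} = R_B/k. With 1/k = 0.000385 m/kN, R_B = δ_0 / (δ_{BB} + 1/k) = 0.016144 / (0.000179 + 0.000385) = 28.64 kN.
Moment equilibrium about A: M_A = Σ(load moments about A) − R_B·L = 358.4 − 28.64×3.2 = 266.7 kN·m.

M_A = 266.7 kN·m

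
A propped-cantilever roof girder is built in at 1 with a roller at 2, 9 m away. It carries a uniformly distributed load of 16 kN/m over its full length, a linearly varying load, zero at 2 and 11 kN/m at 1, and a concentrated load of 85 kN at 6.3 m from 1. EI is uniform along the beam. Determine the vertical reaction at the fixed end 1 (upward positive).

R_1 = 166.7 kN

Remove the prop at 2; the released (primary) structure is a cantilever built in at 1.
Primary-structure tip deflection at 2 by superposition:
  UDL 16: wL⁴/(8EI) = 13122/EI
  triangular load, peak 11 at the fixed end: w₀L⁴/(30EI) = 2406/EI
  point load 85 at a = 6.3: Pa²(3L − a)/(6EI) = 11639/EI
  δ_0 = 27167/EI
Tip deflection under a unit load at 2: L³/(3EI) = 243/EI.
Compatibility at 2: δ_0 − R_2·δ_{22} = 0, so R_2 = 27167/243 = 111.8 kN.
Vertical equilibrium: R_1 = ΣP − R_2 = 278.5 − 111.8 = 166.7 kN.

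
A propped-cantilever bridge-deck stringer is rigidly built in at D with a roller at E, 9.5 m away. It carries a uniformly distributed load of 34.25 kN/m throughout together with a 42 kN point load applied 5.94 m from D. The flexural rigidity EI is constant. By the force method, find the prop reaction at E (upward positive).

R_E = 141.5 kN

Release the roller at E. Primary structure: cantilever fixed at D.
Deflection at E on the released cantilever, summing each load's contribution:
  UDL 34.25: wL⁴/(8EI) = 34871/EI
  point load 42 at a = 5.94: Pa²(3L − a)/(6EI) = 5572/EI
  δ_0 = 40443/EI
Tip deflection under a unit load at E: L³/(3EI) = 285.8/EI.
The prop prevents deflection at E: R_E = δ_0/δ_{EE} = 40443/285.8 = 141.5 kN.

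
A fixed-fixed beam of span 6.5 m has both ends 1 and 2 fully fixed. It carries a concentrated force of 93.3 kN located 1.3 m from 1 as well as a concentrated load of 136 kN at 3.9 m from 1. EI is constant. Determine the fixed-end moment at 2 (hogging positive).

Take the two fixed-end moments M_1, M_2 as redundants; the released structure is the simple span 12.
End rotations of the released simple span under the applied load (×1/EI):
  at 1: point load 93.3 at a = 1.3: Pab(L + b)/(6LEI) = 189.2/EI
  at 2: point load 93.3 at a = 1.3: Pab(L + a)/(6LEI) = 126.1/EI
  at 1: point load 136 at a = 3.9: Pab(L + b)/(6LEI) = 321.8/EI
  at 2: point load 136 at a = 3.9: Pab(L + a)/(6LEI) = 367.7/EI
  θ_10 = 511/EI,  θ_20 = 493.9/EI
Flexibility coefficients: a unit moment at one end gives L/(3EI) there and L/(6EI) at the far end, so f₁₁ = f₂₂ = 2.167/EI and f₁₂ = f₂₁ = 1.083/EI.
Compatibility — zero rotation at each built-in end:
  2.167 M_1 + 1.083 M_2 = 511
  1.083 M_1 + 2.167 M_2 = 493.9
Solving the pair gives M_1 = 162.5 kN·m and M_2 = 146.7 kN·m (hogging).

M_2 = 146.7 kN·m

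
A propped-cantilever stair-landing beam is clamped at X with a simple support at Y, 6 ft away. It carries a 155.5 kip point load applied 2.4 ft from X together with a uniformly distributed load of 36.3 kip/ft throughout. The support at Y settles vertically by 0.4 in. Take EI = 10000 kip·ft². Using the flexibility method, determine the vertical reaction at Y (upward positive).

Remove the prop at Y; the released (primary) structure is a cantilever built in at X.
Primary-structure tip deflection at Y by superposition:
  point load 155.5 at a = 2.4: Pa²(3L − a)/(6EI) = 2329/EI
  UDL 36.3: wL⁴/(8EI) = 5881/EI
  δ_0 = 8209/EI
Flexibility coefficient — unit upward force at Y: δ_{YY} = L³/(3EI) = 72/EI.
With EI = 10000 kip·ft²: δ_0 = 0.82094 ft and δ_{YY} = 0.0072 ft/kip.
Compatibility — the beam at Y must follow the support down by 0.03333 ft: δ_0 − R_Y·δ_{YY} = 0.03333, so R_Y = (0.82094 − 0.03333)/0.0072 = 109.4 kip.

R_Y = 109.4 kip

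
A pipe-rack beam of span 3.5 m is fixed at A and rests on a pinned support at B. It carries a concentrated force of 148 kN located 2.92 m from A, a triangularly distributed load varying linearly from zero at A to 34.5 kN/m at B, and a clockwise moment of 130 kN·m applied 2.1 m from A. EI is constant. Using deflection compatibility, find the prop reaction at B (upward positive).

R_B = 191.6 kN

Remove the prop at B; the released (primary) structure is a cantilever built in at A.
Free-end deflection of the primary structure under the applied loading (downward +):
  point load 148 at a = 2.92: Pa²(3L − a)/(6EI) = 1594/EI
  triangular load, peak 34.5 at the free end: 11w₀L⁴/(120EI) = 474.6/EI
  clockwise couple 130 at a = 2.1: M₀a(2L − a)/(2EI) = 668.9/EI
  δ_0 = 2738/EI
Flexibility coefficient — unit upward force at B: δ_{BB} = L³/(3EI) = 14.29/EI.
The prop prevents deflection at B: R_B = δ_0/δ_{BB} = 2738/14.29 = 191.6 kN.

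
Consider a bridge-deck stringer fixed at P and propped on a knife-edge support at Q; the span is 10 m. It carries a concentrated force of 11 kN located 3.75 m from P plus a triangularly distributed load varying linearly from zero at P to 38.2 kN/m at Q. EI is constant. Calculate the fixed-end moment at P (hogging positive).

Remove the prop at Q; the released (primary) structure is a cantilever built in at P.
Free-end deflection of the primary structure under the applied loading (downward +):
  point load 11 at a = 3.75: Pa²(3L − a)/(6EI) = 676.8/EI
  triangular load, peak 38.2 at the free end: 11w₀L⁴/(120EI) = 35017/EI
  δ_0 = 35693/EI
Flexibility coefficient — unit upward force at Q: δ_{QQ} = L³/(3EI) = 333.3/EI.
The prop prevents deflection at Q: R_Q = δ_0/δ_{QQ} = 35693/333.3 = 107.1 kN.
Moment equilibrium about P: M_P = Σ(load moments about P) − R_Q·L = 1315 − 107.1×10 = 243.8 kN·m.

M_P = 243.8 kN·m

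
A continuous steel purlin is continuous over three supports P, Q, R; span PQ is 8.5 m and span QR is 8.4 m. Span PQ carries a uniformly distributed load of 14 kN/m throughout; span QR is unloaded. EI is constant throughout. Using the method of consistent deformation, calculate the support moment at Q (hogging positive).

Release continuity at Q by inserting a hinge; the redundant is the internal moment M_Q. The primary structure is two simply-supported spans PQ and QR.
End slopes at the hinge Q, treating each span as simply supported:
  span PQ: UDL 14: wL³/(24EI) = 358.2/EI
  relative rotation θ_0 = (358.2 + 0)/EI = 358.2/EI
A unit hogging moment at Q produces rotation L₁/(3EI) + L₂/(3EI) = 5.633/EI.
Compatibility: M_Q·(L₁+L₂)/(3EI) = θ_0, giving M_Q = 63.59 kN·m (hogging).

M_Q = 63.59 kN·m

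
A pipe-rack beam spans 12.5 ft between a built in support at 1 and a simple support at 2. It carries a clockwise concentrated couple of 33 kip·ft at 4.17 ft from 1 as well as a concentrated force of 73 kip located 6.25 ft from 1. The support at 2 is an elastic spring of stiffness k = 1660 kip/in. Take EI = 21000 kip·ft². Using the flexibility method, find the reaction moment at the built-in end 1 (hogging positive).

M_1 = 177.1 kip·ft

Take the reaction at 2 as the redundant and release it; the primary structure is a cantilever fixed at 1.
Downward deflection at the released point 2 due to the loads:
  clockwise couple 33 at a = 4.17: M₀a(2L − a)/(2EI) = 1433/EI
  point load 73 at a = 6.25: Pa²(3L − a)/(6EI) = 14852/EI
  δ_0 = 16285/EI
Tip deflection under a unit load at 2: L³/(3EI) = 651/EI.
With EI = 21000 kip·ft²: δ_0 = 0.77548 ft and δ_{22} = 0.031002 ft/kip.
Compatibility — the spring shortens by R_2/k under the reaction it provides: δ_0 − R_2·δ_{22} = R_2/k. With 1/k = 1/(1660×12) ft/kip = 0.00005 ft/kip, R_2 = δ_0 / (δ_{22} + 1/k) = 0.77548 / (0.031002 + 0.00005) = 24.97 kip.
Moment equilibrium about 1: M_1 = Σ(load moments about 1) − R_2·L = 489.2 − 24.97×12.5 = 177.1 kip·ft.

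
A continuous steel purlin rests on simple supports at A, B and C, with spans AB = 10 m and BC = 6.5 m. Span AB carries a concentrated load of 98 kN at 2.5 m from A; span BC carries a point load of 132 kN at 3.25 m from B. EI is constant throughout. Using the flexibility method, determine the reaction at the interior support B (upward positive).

R_B = 124.3 kN

Release continuity at B by inserting a hinge; the redundant is the internal moment M_B. The primary structure is two simply-supported spans AB and BC.
Discontinuity in slope at B on the released structure — sum the simple-span end rotations:
  span AB: point load 98 at a = 2.5: Pab(L + a)/(6LEI) = 382.8/EI
  span BC: point load 132 at a = 3.25: Pab(L + b)/(6LEI) = 348.6/EI
  relative rotation θ_0 = (382.8 + 348.6)/EI = 731.4/EI
A unit hogging moment at B produces rotation L₁/(3EI) + L₂/(3EI) = 5.5/EI.
Slope continuity at B: θ_0 = M_B·5.5/EI, so M_B = 731.4/5.5 = 133 kN·m (hogging).
Span AB, ΣM about A with M_B applied at B: R_B^{AB}·10 = 245 + 133, so R_B^{AB} = 37.8 kN and R_A = 98 − 37.8 = 60.2 kN.
Span BC, ΣM about C: R_B^{BC}·6.5 = 429 + 133, so R_B^{BC} = 86.46 kN and R_C = 132 − 86.46 = 45.54 kN.
R_B = 37.8 + 86.46 = 124.3 kN.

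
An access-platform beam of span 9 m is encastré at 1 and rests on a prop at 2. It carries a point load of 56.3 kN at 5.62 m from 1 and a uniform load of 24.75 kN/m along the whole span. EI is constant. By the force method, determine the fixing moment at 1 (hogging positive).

Choose R_2 as the redundant. The primary structure is the cantilever fixed at 1.
Downward deflection at the released point 2 due to the loads:
  point load 56.3 at a = 5.62: Pa²(3L − a)/(6EI) = 6336/EI
  UDL 24.75: wL⁴/(8EI) = 20298/EI
  δ_0 = 26634/EI
Tip deflection under a unit load at 2: L³/(3EI) = 243/EI.
Compatibility at 2: δ_0 − R_2·δ_{22} = 0, so R_2 = 26634/243 = 109.6 kN.
Moment equilibrium about 1: M_1 = Σ(load moments about 1) − R_2·L = 1319 − 109.6×9 = 332.3 kN·m.

M_1 = 332.3 kN·m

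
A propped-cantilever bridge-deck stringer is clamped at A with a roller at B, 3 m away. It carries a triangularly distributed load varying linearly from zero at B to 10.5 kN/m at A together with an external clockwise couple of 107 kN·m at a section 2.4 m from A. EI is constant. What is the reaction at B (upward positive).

Take the reaction at B as the redundant and release it; the primary structure is a cantilever fixed at A.
Downward deflection at the released point B due to the loads:
  triangular load, peak 10.5 at the fixed end: w₀L⁴/(30EI) = 28.35/EI
  clockwise couple 107 at a = 2.4: M₀a(2L − a)/(2EI) = 462.2/EI
  δ_0 = 490.6/EI
Flexibility coefficient — unit upward force at B: δ_{BB} = L³/(3EI) = 9/EI.
Compatibility at B: δ_0 − R_B·δ_{BB} = 0, so R_B = 490.6/9 = 54.51 kN.

R_B = 54.51 kN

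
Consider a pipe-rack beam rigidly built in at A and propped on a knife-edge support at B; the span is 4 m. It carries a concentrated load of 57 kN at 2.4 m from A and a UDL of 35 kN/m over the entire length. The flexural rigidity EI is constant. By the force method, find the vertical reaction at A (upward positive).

Take the reaction at B as the redundant and release it; the primary structure is a cantilever fixed at A.
Free-end deflection of the primary structure under the applied loading (downward +):
  point load 57 at a = 2.4: Pa²(3L − a)/(6EI) = 525.3/EI
  UDL 35: wL⁴/(8EI) = 1120/EI
  δ_0 = 1645/EI
Tip deflection under a unit load at B: L³/(3EI) = 21.33/EI.
The prop prevents deflection at B: R_B = δ_0/δ_{BB} = 1645/21.33 = 77.12 kN.
Vertical equilibrium: R_A = ΣP − R_B = 197 − 77.12 = 119.9 kN.

R_A = 119.9 kN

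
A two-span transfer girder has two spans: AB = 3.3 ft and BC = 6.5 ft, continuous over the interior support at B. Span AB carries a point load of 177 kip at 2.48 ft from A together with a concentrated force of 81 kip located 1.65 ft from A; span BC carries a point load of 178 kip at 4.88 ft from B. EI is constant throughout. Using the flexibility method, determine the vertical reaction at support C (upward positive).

R_C = 112.3 kip

Insert a hinge at B; M_B is the redundant, and each span becomes simply supported.
Discontinuity in slope at B on the released structure — sum the simple-span end rotations:
  span AB: point load 177 at a = 2.48: Pab(L + a)/(6LEI) = 105.1/EI
  span AB: point load 81 at a = 1.65: Pab(L + a)/(6LEI) = 55.13/EI
  span BC: point load 178 at a = 4.88: Pab(L + b)/(6LEI) = 293/EI
  relative rotation θ_0 = (160.2 + 293)/EI = 453.2/EI
A unit hogging moment at B produces rotation L₁/(3EI) + L₂/(3EI) = 3.267/EI.
Slope continuity at B: θ_0 = M_B·3.267/EI, so M_B = 453.2/3.267 = 138.7 kip·ft (hogging).
Span BC, ΣM about C: R_B^{BC}·6.5 = 288.4 + 138.7, so R_B^{BC} = 65.71 kip and R_C = 178 − 65.71 = 112.3 kip.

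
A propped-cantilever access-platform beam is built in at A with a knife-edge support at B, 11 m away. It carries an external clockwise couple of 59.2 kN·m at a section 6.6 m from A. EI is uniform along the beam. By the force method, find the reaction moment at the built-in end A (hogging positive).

Remove the prop at B; the released (primary) structure is a cantilever built in at A.
Downward deflection at the released point B due to the loads:
  clockwise couple 59.2 at a = 6.6: M₀a(2L − a)/(2EI) = 3009/EI
Tip deflection under a unit load at B: L³/(3EI) = 443.7/EI.
Compatibility at B: δ_0 − R_B·δ_{BB} = 0, so R_B = 3009/443.7 = 6.781 kN.
Moment equilibrium about A: M_A = Σ(load moments about A) − R_B·L = 59.2 − 6.781×11 = -15.39 kN·m.

M_A = -15.39 kN·m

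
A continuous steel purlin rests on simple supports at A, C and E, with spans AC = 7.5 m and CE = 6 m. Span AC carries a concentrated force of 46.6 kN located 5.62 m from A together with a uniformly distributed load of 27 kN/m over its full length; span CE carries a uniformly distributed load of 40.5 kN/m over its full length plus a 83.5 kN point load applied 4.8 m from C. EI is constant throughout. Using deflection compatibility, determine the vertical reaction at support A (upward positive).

R_A = 80.97 kN

Take M_C as the redundant. Released structure: two simple spans AC and CE with a hinge at C.
Rotations at C on the released spans (each span's end-slope, ×1/EI):
  span AC: point load 46.6 at a = 5.62: Pab(L + a)/(6LEI) = 143.5/EI
  span AC: UDL 27: wL³/(24EI) = 474.6/EI
  span CE: UDL 40.5: wL³/(24EI) = 364.5/EI
  span CE: point load 83.5 at a = 4.8: Pab(L + b)/(6LEI) = 96.19/EI
  relative rotation θ_0 = (618.2 + 460.7)/EI = 1079/EI
A unit hogging moment at C produces rotation L₁/(3EI) + L₂/(3EI) = 4.5/EI.
Slope continuity at C: θ_0 = M_C·4.5/EI, so M_C = 1079/4.5 = 239.7 kN·m (hogging).
Span AC, ΣM about A with M_C applied at C: R_C^{AC}·7.5 = 1021 + 239.7, so R_C^{AC} = 168.1 kN and R_A = 249.1 − 168.1 = 80.97 kN.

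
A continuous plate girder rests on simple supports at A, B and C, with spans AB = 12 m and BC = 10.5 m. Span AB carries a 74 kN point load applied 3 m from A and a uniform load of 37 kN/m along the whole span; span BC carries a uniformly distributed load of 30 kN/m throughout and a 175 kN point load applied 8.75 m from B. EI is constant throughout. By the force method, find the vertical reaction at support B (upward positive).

Take M_B as the redundant. Released structure: two simple spans AB and BC with a hinge at B.
End slopes at the hinge B, treating each span as simply supported:
  span AB: point load 74 at a = 3: Pab(L + a)/(6LEI) = 416.2/EI
  span AB: UDL 37: wL³/(24EI) = 2664/EI
  span BC: UDL 30: wL³/(24EI) = 1447/EI
  span BC: point load 175 at a = 8.75: Pab(L + b)/(6LEI) = 521.1/EI
  relative rotation θ_0 = (3080 + 1968)/EI = 5048/EI
A unit hogging moment at B produces rotation L₁/(3EI) + L₂/(3EI) = 7.5/EI.
Slope continuity at B: θ_0 = M_B·7.5/EI, so M_B = 5048/7.5 = 673.1 kN·m (hogging).
Span AB, ΣM about A with M_B applied at B: R_B^{AB}·12 = 2886 + 673.1, so R_B^{AB} = 296.6 kN and R_A = 518 − 296.6 = 221.4 kN.
Span BC, ΣM about C: R_B^{BC}·10.5 = 1960 + 673.1, so R_B^{BC} = 250.8 kN and R_C = 490 − 250.8 = 239.2 kN.
R_B = 296.6 + 250.8 = 547.4 kN.

R_B = 547.4 kN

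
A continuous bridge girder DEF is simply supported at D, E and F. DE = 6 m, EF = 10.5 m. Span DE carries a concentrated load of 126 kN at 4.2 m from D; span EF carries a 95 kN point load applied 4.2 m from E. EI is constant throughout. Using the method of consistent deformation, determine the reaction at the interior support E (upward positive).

Insert a hinge at E; M_E is the redundant, and each span becomes simply supported.
End slopes at the hinge E, treating each span as simply supported:
  span DE: point load 126 at a = 4.2: Pab(L + a)/(6LEI) = 269.9/EI
  span EF: point load 95 at a = 4.2: Pab(L + b)/(6LEI) = 670.3/EI
  relative rotation θ_0 = (269.9 + 670.3)/EI = 940.2/EI
A unit hogging moment at E produces rotation L₁/(3EI) + L₂/(3EI) = 5.5/EI.
Compatibility: M_E·(L₁+L₂)/(3EI) = θ_0, giving M_E = 170.9 kN·m (hogging).
Span DE, ΣM about D with M_E applied at E: R_E^{DE}·6 = 529.2 + 170.9, so R_E^{DE} = 116.7 kN and R_D = 126 − 116.7 = 9.309 kN.
Span EF, ΣM about F: R_E^{EF}·10.5 = 598.5 + 170.9, so R_E^{EF} = 73.28 kN and R_F = 95 − 73.28 = 21.72 kN.
R_E = 116.7 + 73.28 = 190 kN.

R_E = 190 kN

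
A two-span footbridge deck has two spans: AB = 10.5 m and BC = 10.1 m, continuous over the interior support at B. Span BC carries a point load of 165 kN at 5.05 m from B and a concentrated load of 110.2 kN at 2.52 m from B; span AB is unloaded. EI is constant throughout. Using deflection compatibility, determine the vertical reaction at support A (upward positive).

Take M_B as the redundant. Released structure: two simple spans AB and BC with a hinge at B.
Rotations at B on the released spans (each span's end-slope, ×1/EI):
  span BC: point load 165 at a = 5.05: Pab(L + b)/(6LEI) = 1052/EI
  span BC: point load 110.2 at a = 2.52: Pab(L + b)/(6LEI) = 614.1/EI
  relative rotation θ_0 = (0 + 1666)/EI = 1666/EI
A unit hogging moment at B produces rotation L₁/(3EI) + L₂/(3EI) = 6.867/EI.
Slope continuity at B: θ_0 = M_B·6.867/EI, so M_B = 1666/6.867 = 242.6 kN·m (hogging).
Span AB, ΣM about A with M_B applied at B: R_B^{AB}·10.5 = 0 + 242.6, so R_B^{AB} = 23.11 kN and R_A = 0 − 23.11 = -23.11 kN.

R_A = -23.11 kN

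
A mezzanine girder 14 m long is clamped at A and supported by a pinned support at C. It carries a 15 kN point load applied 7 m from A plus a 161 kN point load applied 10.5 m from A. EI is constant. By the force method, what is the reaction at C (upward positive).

Take the reaction at C as the redundant and release it; the primary structure is a cantilever fixed at A.
Downward deflection at the released point C due to the loads:
  point load 15 at a = 7: Pa²(3L − a)/(6EI) = 4288/EI
  point load 161 at a = 10.5: Pa²(3L − a)/(6EI) = 93189/EI
  δ_0 = 97476/EI
Tip deflection under a unit load at C: L³/(3EI) = 914.7/EI.
Compatibility at C: δ_0 − R_C·δ_{CC} = 0, so R_C = 97476/914.7 = 106.6 kN.

R_C = 106.6 kN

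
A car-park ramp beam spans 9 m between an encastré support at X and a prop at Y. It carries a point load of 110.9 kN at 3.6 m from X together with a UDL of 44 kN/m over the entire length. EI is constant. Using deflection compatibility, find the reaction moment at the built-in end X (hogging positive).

Remove the prop at Y; the released (primary) structure is a cantilever built in at X.
Primary-structure tip deflection at Y by superposition:
  point load 110.9 at a = 3.6: Pa²(3L − a)/(6EI) = 5605/EI
  UDL 44: wL⁴/(8EI) = 36086/EI
  δ_0 = 41691/EI
Flexibility coefficient — unit upward force at Y: δ_{YY} = L³/(3EI) = 243/EI.
Compatibility at Y: δ_0 − R_Y·δ_{YY} = 0, so R_Y = 41691/243 = 171.6 kN.
Moment equilibrium about X: M_X = Σ(load moments about X) − R_Y·L = 2181 − 171.6×9 = 637.1 kN·m.

M_X = 637.1 kN·m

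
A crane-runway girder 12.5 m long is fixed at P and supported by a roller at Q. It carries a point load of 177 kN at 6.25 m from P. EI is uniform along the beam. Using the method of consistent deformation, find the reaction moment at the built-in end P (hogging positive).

M_P = 414.8 kN·m

Release the roller at Q. Primary structure: cantilever fixed at P.
Free-end deflection of the primary structure under the applied loading (downward +):
  point load 177 at a = 6.25: Pa²(3L − a)/(6EI) = 36011/EI
Tip deflection under a unit load at Q: L³/(3EI) = 651/EI.
Compatibility at Q: δ_0 − R_Q·δ_{QQ} = 0, so R_Q = 36011/651 = 55.31 kN.
Moment equilibrium about P: M_P = Σ(load moments about P) − R_Q·L = 1106 − 55.31×12.5 = 414.8 kN·m.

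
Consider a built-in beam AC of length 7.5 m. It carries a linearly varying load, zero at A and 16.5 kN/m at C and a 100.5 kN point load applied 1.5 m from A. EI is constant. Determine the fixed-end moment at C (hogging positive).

M_C = 70.53 kN·m

Take the two fixed-end moments M_A, M_C as redundants; the released structure is the simple span AC.
On the primary (simply-supported) span, the end slopes from the loading are:
  at A: triangular load, peak 16.5: 7w₀L³/(360EI) = 135.4/EI
  at C: triangular load, peak 16.5: w₀L³/(45EI) = 154.7/EI
  at A: point load 100.5 at a = 1.5: Pab(L + b)/(6LEI) = 271.4/EI
  at C: point load 100.5 at a = 1.5: Pab(L + a)/(6LEI) = 180.9/EI
  θ_A0 = 406.7/EI,  θ_C0 = 335.6/EI
Flexibility coefficients: a unit moment at one end gives L/(3EI) there and L/(6EI) at the far end, so f₁₁ = f₂₂ = 2.5/EI and f₁₂ = f₂₁ = 1.25/EI.
Compatibility — zero rotation at each built-in end:
  2.5 M_A + 1.25 M_C = 406.7
  1.25 M_A + 2.5 M_C = 335.6
Solving the pair gives M_A = 127.4 kN·m and M_C = 70.53 kN·m (hogging).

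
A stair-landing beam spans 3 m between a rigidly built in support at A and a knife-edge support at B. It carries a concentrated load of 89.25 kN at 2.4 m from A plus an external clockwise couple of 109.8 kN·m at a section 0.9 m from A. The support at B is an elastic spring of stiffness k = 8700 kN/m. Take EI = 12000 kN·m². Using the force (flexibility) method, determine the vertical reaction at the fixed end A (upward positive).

Choose R_B as the redundant. The primary structure is the cantilever fixed at A.
Primary-structure tip deflection at B by superposition:
  point load 89.25 at a = 2.4: Pa²(3L − a)/(6EI) = 565.5/EI
  clockwise couple 109.8 at a = 0.9: M₀a(2L − a)/(2EI) = 252/EI
  δ_0 = 817.5/EI
Tip deflection under a unit load at B: L³/(3EI) = 9/EI.
With EI = 12000 kN·m²: δ_0 = 0.068123 m and δ_{BB} = 0.00075 m/kN.
Compatibility — the spring shortens by R_B/k under the reaction it provides: δ_0 − R_B·δ_{BB} = R_B/k. With 1/k = 0.000115 m/kN, R_B = δ_0 / (δ_{BB} + 1/k) = 0.068123 / (0.00075 + 0.000115) = 78.76 kN.
Vertical equilibrium: R_A = ΣP − R_B = 89.25 − 78.76 = 10.49 kN.

R_A = 10.49 kN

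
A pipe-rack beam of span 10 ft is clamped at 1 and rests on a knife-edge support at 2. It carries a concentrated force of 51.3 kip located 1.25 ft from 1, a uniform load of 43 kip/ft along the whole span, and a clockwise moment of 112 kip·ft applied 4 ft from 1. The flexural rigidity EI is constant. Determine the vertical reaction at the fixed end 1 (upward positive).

Release the roller at 2. Primary structure: cantilever fixed at 1.
Deflection at 2 on the released cantilever, summing each load's contribution:
  point load 51.3 at a = 1.25: Pa²(3L − a)/(6EI) = 384.1/EI
  UDL 43: wL⁴/(8EI) = 53750/EI
  clockwise couple 112 at a = 4: M₀a(2L − a)/(2EI) = 3584/EI
  δ_0 = 57718/EI
Tip deflection under a unit load at 2: L³/(3EI) = 333.3/EI.
Compatibility at 2: δ_0 − R_2·δ_{22} = 0, so R_2 = 57718/333.3 = 173.2 kip.
Vertical equilibrium: R_1 = ΣP − R_2 = 481.3 − 173.2 = 308.1 kip.

R_1 = 308.1 kip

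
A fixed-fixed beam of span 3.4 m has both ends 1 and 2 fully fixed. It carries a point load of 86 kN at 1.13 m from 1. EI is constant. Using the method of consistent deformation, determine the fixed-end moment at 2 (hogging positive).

Take the two fixed-end moments M_1, M_2 as redundants; the released structure is the simple span 12.
Simple-span end rotations at 1 and 2 under the given loads:
  at 1: point load 86 at a = 1.13: Pab(L + b)/(6LEI) = 61.31/EI
  at 2: point load 86 at a = 1.13: Pab(L + a)/(6LEI) = 48.99/EI
  θ_10 = 61.31/EI,  θ_20 = 48.99/EI
Flexibility coefficients: a unit moment at one end gives L/(3EI) there and L/(6EI) at the far end, so f₁₁ = f₂₂ = 1.133/EI and f₁₂ = f₂₁ = 0.5667/EI.
Compatibility — zero rotation at each built-in end:
  1.133 M_1 + 0.5667 M_2 = 61.31
  0.5667 M_1 + 1.133 M_2 = 48.99
Solving the pair gives M_1 = 43.32 kN·m and M_2 = 21.56 kN·m (hogging).

M_2 = 21.56 kN·m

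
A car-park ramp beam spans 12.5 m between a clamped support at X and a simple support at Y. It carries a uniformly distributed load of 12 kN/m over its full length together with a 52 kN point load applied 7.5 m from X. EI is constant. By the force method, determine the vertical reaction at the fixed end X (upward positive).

Choose R_Y as the redundant. The primary structure is the cantilever fixed at X.
Downward deflection at the released point Y due to the loads:
  UDL 12: wL⁴/(8EI) = 36621/EI
  point load 52 at a = 7.5: Pa²(3L − a)/(6EI) = 14625/EI
  δ_0 = 51246/EI
Flexibility coefficient — unit upward force at Y: δ_{YY} = L³/(3EI) = 651/EI.
Compatibility at Y: δ_0 − R_Y·δ_{YY} = 0, so R_Y = 51246/651 = 78.71 kN.
Vertical equilibrium: R_X = ΣP − R_Y = 202 − 78.71 = 123.3 kN.

R_X = 123.3 kN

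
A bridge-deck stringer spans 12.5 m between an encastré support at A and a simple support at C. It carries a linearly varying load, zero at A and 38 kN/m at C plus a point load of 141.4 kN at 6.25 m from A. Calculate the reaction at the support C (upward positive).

R_C = 174.8 kN

Release the roller at C. Primary structure: cantilever fixed at A.
Primary-structure tip deflection at C by superposition:
  triangular load, peak 38 at the free end: 11w₀L⁴/(120EI) = 85042/EI
  point load 141.4 at a = 6.25: Pa²(3L − a)/(6EI) = 28768/EI
  δ_0 = 113810/EI
Flexibility coefficient — unit upward force at C: δ_{CC} = L³/(3EI) = 651/EI.
The prop prevents deflection at C: R_C = δ_0/δ_{CC} = 113810/651 = 174.8 kN.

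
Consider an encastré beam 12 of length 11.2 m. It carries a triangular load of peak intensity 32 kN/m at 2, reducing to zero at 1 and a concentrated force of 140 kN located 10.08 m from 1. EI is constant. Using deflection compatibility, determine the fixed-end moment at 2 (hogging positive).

Take the two fixed-end moments M_1, M_2 as redundants; the released structure is the simple span 12.
On the primary (simply-supported) span, the end slopes from the loading are:
  at 1: triangular load, peak 32: 7w₀L³/(360EI) = 874.2/EI
  at 2: triangular load, peak 32: w₀L³/(45EI) = 999.1/EI
  at 1: point load 140 at a = 10.08: Pab(L + b)/(6LEI) = 289.8/EI
  at 2: point load 140 at a = 10.08: Pab(L + a)/(6LEI) = 500.5/EI
  θ_10 = 1164/EI,  θ_20 = 1500/EI
Flexibility coefficients: a unit moment at one end gives L/(3EI) there and L/(6EI) at the far end, so f₁₁ = f₂₂ = 3.733/EI and f₁₂ = f₂₁ = 1.867/EI.
Compatibility — zero rotation at each built-in end:
  3.733 M_1 + 1.867 M_2 = 1164
  1.867 M_1 + 3.733 M_2 = 1500
Solving the pair gives M_1 = 147.9 kN·m and M_2 = 327.7 kN·m (hogging).

M_2 = 327.7 kN·m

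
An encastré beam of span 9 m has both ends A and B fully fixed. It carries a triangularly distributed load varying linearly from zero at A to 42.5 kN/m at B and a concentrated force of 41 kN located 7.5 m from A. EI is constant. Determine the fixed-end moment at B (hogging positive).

Release both end moments; the primary structure is a simply-supported span AB with redundants M_A and M_B.
End rotations of the released simple span under the applied load (×1/EI):
  at A: triangular load, peak 42.5: 7w₀L³/(360EI) = 602.4/EI
  at B: triangular load, peak 42.5: w₀L³/(45EI) = 688.5/EI
  at A: point load 41 at a = 7.5: Pab(L + b)/(6LEI) = 89.69/EI
  at B: point load 41 at a = 7.5: Pab(L + a)/(6LEI) = 140.9/EI
  θ_A0 = 692.1/EI,  θ_B0 = 829.4/EI
Flexibility coefficients: a unit moment at one end gives L/(3EI) there and L/(6EI) at the far end, so f₁₁ = f₂₂ = 3/EI and f₁₂ = f₂₁ = 1.5/EI.
Compatibility — zero rotation at each built-in end:
  3 M_A + 1.5 M_B = 692.1
  1.5 M_A + 3 M_B = 829.4
Solving the pair gives M_A = 123.3 kN·m and M_B = 214.8 kN·m (hogging).

M_B = 214.8 kN·m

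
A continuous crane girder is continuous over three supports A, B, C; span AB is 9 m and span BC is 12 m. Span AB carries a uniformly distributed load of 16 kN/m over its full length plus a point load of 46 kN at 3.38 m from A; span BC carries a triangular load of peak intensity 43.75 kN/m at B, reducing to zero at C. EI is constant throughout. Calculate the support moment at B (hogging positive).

M_B = 338 kN·m

Take M_B as the redundant. Released structure: two simple spans AB and BC with a hinge at B.
Rotations at B on the released spans (each span's end-slope, ×1/EI):
  span AB: UDL 16: wL³/(24EI) = 486/EI
  span AB: point load 46 at a = 3.38: Pab(L + a)/(6LEI) = 200.3/EI
  span BC: triangular load, peak 43.75: w₀L³/(45EI) = 1680/EI
  relative rotation θ_0 = (686.3 + 1680)/EI = 2366/EI
A unit hogging moment at B produces rotation L₁/(3EI) + L₂/(3EI) = 7/EI.
Compatibility: M_B·(L₁+L₂)/(3EI) = θ_0, giving M_B = 338 kN·m (hogging).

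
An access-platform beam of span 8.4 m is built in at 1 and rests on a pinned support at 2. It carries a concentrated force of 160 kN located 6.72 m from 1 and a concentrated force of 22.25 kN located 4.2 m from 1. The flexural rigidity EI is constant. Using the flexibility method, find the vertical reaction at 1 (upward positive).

Choose R_2 as the redundant. The primary structure is the cantilever fixed at 1.
Primary-structure tip deflection at 2 by superposition:
  point load 160 at a = 6.72: Pa²(3L − a)/(6EI) = 22254/EI
  point load 22.25 at a = 4.2: Pa²(3L − a)/(6EI) = 1374/EI
  δ_0 = 23628/EI
Tip deflection under a unit load at 2: L³/(3EI) = 197.6/EI.
Compatibility at 2: δ_0 − R_2·δ_{22} = 0, so R_2 = 23628/197.6 = 119.6 kN.
Vertical equilibrium: R_1 = ΣP − R_2 = 182.2 − 119.6 = 62.66 kN.

R_1 = 62.66 kN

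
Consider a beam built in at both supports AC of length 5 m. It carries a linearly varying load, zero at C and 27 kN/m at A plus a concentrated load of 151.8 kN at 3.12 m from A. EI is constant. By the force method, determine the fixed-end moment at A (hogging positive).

Take the two fixed-end moments M_A, M_C as redundants; the released structure is the simple span AC.
Simple-span end rotations at A and C under the given loads:
  at A: triangular load, peak 27: w₀L³/(45EI) = 75/EI
  at C: triangular load, peak 27: 7w₀L³/(360EI) = 65.62/EI
  at A: point load 151.8 at a = 3.12: Pab(L + b)/(6LEI) = 204.2/EI
  at C: point load 151.8 at a = 3.12: Pab(L + a)/(6LEI) = 241/EI
  θ_A0 = 279.2/EI,  θ_C0 = 306.6/EI
Flexibility coefficients: a unit moment at one end gives L/(3EI) there and L/(6EI) at the far end, so f₁₁ = f₂₂ = 1.667/EI and f₁₂ = f₂₁ = 0.8333/EI.
Compatibility — zero rotation at each built-in end:
  1.667 M_A + 0.8333 M_C = 279.2
  0.8333 M_A + 1.667 M_C = 306.6
Solving the pair gives M_A = 100.7 kN·m and M_C = 133.6 kN·m (hogging).

M_A = 100.7 kN·m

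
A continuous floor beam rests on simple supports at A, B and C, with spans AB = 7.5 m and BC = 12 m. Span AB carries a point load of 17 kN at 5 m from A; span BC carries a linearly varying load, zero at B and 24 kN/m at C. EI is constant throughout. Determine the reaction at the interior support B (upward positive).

Release continuity at B by inserting a hinge; the redundant is the internal moment M_B. The primary structure is two simply-supported spans AB and BC.
Rotations at B on the released spans (each span's end-slope, ×1/EI):
  span AB: point load 17 at a = 5: Pab(L + a)/(6LEI) = 59.03/EI
  span BC: triangular load, peak 24: 7w₀L³/(360EI) = 806.4/EI
  relative rotation θ_0 = (59.03 + 806.4)/EI = 865.4/EI
A unit hogging moment at B produces rotation L₁/(3EI) + L₂/(3EI) = 6.5/EI.
Compatibility: M_B·(L₁+L₂)/(3EI) = θ_0, giving M_B = 133.1 kN·m (hogging).
Span AB, ΣM about A with M_B applied at B: R_B^{AB}·7.5 = 85 + 133.1, so R_B^{AB} = 29.09 kN and R_A = 17 − 29.09 = -12.09 kN.
Span BC, ΣM about C: R_B^{BC}·12 = 576 + 133.1, so R_B^{BC} = 59.1 kN and R_C = 144 − 59.1 = 84.9 kN.
R_B = 29.09 + 59.1 = 88.18 kN.

R_B = 88.18 kN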